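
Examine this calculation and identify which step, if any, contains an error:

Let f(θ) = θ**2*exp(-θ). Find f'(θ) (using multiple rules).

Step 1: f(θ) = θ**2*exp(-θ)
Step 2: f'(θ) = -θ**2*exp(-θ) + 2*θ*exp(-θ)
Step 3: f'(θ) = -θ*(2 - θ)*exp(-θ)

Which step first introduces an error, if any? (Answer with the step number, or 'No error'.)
Step 3

Step 3 is incorrect due to a sign flip.
The step shows: -θ*(2 - θ)*exp(-θ)
The correct value should be: θ*(2 - θ)*exp(-θ)

Explanation: The sign of the whole expression was flipped: the term θ*(2 - θ)*exp(-θ) was incorrectly written as -θ*(2 - θ)*exp(-θ)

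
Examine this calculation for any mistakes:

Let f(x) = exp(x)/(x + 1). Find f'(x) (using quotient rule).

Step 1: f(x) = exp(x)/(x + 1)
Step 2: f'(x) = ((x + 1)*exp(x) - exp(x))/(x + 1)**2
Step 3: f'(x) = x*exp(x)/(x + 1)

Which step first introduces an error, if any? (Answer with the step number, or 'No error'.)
Step 3

Step 3 is incorrect due to a wrong exponent.
The step shows: x*exp(x)/(x + 1)
The correct value should be: x*exp(x)/(x + 1)**2

Explanation: The exponent -2 on x + 1 was incorrectly written as -1: the term x*exp(x)/(x + 1)**2 was incorrectly written as x*exp(x)/(x + 1)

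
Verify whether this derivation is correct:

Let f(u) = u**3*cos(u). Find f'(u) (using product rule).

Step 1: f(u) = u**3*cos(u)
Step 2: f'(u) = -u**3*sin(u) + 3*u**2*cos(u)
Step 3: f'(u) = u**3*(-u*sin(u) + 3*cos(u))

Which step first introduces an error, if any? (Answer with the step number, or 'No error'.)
Step 3

Step 3 is incorrect due to a wrong exponent.
The step shows: u**3*(-u*sin(u) + 3*cos(u))
The correct value should be: u**2*(-u*sin(u) + 3*cos(u))

Explanation: The exponent 2 on u was incorrectly written as 3: the term u**2*(-u*sin(u) + 3*cos(u)) was incorrectly written as u**3*(-u*sin(u) + 3*cos(u))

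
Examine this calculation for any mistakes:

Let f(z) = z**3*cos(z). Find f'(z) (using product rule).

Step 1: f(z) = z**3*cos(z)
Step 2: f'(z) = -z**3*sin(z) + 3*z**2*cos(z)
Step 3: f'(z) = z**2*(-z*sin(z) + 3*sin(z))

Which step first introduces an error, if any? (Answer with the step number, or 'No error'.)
Step 3

Step 3 is incorrect due to a wrong trig function.
The step shows: z**2*(-z*sin(z) + 3*sin(z))
The correct value should be: z**2*(-z*sin(z) + 3*cos(z))

Explanation: cos(z) was incorrectly written as sin(z): the term z**2*(-z*sin(z) + 3*cos(z)) was incorrectly written as z**2*(-z*sin(z) + 3*sin(z))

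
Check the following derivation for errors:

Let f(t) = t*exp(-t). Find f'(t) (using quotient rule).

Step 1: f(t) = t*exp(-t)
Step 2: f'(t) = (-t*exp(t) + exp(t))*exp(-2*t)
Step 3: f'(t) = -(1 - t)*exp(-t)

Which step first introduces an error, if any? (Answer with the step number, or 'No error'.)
Step 3

Step 3 is incorrect due to a sign flip.
The step shows: -(1 - t)*exp(-t)
The correct value should be: (1 - t)*exp(-t)

Explanation: The sign of the whole expression was flipped: the term (1 - t)*exp(-t) was incorrectly written as -(1 - t)*exp(-t)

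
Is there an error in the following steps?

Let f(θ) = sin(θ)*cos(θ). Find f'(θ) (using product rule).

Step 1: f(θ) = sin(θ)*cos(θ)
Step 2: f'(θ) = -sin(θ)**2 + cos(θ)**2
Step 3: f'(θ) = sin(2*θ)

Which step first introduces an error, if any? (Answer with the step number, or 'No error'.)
Step 3

Step 3 is incorrect due to a wrong trig function.
The step shows: sin(2*θ)
The correct value should be: cos(2*θ)

Explanation: cos(2*θ) was incorrectly written as sin(2*θ): the term cos(2*θ) was incorrectly written as sin(2*θ)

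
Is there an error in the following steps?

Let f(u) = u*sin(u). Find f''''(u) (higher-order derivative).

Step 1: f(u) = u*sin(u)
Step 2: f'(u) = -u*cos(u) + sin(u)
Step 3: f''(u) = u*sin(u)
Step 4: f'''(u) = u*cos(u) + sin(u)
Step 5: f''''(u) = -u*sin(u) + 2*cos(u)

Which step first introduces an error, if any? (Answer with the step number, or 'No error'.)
Step 2

Step 2 is incorrect due to a sign flip.
The step shows: -u*cos(u) + sin(u)
The correct value should be: u*cos(u) + sin(u)

Explanation: The sign of one term was flipped: the term u*cos(u) was incorrectly written as -u*cos(u)
The later steps are derived from this incorrect expression, so the error originates in Step 2.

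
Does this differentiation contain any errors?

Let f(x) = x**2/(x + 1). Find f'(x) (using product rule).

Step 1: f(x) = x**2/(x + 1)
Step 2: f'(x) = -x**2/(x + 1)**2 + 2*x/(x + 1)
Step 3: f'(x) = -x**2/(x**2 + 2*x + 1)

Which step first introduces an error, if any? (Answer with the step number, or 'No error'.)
Step 3

Step 3 is incorrect due to a dropped term.
The step shows: -x**2/(x**2 + 2*x + 1)
The correct value should be: -x**2/(x**2 + 2*x + 1) + 2*x/(x + 1)

Explanation: A term was dropped: the term 2*x/(x + 1) was incorrectly omitted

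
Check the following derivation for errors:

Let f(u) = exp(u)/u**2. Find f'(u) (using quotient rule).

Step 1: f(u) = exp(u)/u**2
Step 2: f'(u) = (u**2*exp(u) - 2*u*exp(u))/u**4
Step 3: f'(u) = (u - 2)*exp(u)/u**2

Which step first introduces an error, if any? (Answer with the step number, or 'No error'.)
Step 3

Step 3 is incorrect due to a wrong exponent.
The step shows: (u - 2)*exp(u)/u**2
The correct value should be: (u - 2)*exp(u)/u**3

Explanation: The exponent -3 on u was incorrectly written as -2: the term (u - 2)*exp(u)/u**3 was incorrectly written as (u - 2)*exp(u)/u**2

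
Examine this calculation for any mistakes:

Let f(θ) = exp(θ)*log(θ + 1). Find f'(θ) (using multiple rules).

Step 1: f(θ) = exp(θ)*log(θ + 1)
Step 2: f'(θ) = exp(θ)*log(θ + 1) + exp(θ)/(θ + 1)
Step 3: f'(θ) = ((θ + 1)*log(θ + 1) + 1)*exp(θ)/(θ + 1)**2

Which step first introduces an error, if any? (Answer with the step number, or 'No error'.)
Step 3

Step 3 is incorrect due to a wrong exponent.
The step shows: ((θ + 1)*log(θ + 1) + 1)*exp(θ)/(θ + 1)**2
The correct value should be: ((θ + 1)*log(θ + 1) + 1)*exp(θ)/(θ + 1)

Explanation: The exponent -1 on θ + 1 was incorrectly written as -2: the term ((θ + 1)*log(θ + 1) + 1)*exp(θ)/(θ + 1) was incorrectly written as ((θ + 1)*log(θ + 1) + 1)*exp(θ)/(θ + 1)**2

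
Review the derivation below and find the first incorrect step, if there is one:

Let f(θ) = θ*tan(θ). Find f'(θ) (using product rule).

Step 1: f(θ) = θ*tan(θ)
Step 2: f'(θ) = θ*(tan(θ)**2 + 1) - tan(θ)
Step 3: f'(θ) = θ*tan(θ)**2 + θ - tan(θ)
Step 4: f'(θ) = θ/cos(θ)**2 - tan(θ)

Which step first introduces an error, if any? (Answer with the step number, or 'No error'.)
Step 2

Step 2 is incorrect due to a sign flip.
The step shows: θ*(tan(θ)**2 + 1) - tan(θ)
The correct value should be: θ*(tan(θ)**2 + 1) + tan(θ)

Explanation: The sign of one term was flipped: the term tan(θ) was incorrectly written as -tan(θ)
The later steps are derived from this incorrect expression, so the error originates in Step 2.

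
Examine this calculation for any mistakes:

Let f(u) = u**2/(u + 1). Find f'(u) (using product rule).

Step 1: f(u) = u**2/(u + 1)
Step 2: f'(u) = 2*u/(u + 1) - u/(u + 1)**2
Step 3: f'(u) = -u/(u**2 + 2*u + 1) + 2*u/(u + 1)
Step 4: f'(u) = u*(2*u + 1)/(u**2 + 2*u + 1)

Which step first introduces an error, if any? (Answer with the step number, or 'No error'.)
Step 2

Step 2 is incorrect due to a wrong exponent.
The step shows: 2*u/(u + 1) - u/(u + 1)**2
The correct value should be: -u**2/(u + 1)**2 + 2*u/(u + 1)

Explanation: The exponent 2 on u was incorrectly written as 1: the term -u**2/(u + 1)**2 was incorrectly written as -u/(u + 1)**2
The later steps are derived from this incorrect expression, so the error originates in Step 2.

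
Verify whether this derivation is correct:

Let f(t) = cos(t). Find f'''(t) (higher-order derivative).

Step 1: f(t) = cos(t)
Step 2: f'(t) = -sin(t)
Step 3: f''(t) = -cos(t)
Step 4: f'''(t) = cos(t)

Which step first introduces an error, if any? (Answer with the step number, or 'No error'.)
Step 4

Step 4 is incorrect due to a wrong trig function.
The step shows: cos(t)
The correct value should be: sin(t)

Explanation: sin(t) was incorrectly written as cos(t): the term sin(t) was incorrectly written as cos(t)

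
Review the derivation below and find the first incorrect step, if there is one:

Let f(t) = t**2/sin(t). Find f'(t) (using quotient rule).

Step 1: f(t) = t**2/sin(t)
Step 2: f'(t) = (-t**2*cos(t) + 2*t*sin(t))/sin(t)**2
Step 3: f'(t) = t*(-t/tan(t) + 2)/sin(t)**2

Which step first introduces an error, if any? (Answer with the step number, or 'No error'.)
Step 3

Step 3 is incorrect due to a wrong exponent.
The step shows: t*(-t/tan(t) + 2)/sin(t)**2
The correct value should be: t*(-t/tan(t) + 2)/sin(t)

Explanation: The exponent -1 on sin(t) was incorrectly written as -2: the term t*(-t/tan(t) + 2)/sin(t) was incorrectly written as t*(-t/tan(t) + 2)/sin(t)**2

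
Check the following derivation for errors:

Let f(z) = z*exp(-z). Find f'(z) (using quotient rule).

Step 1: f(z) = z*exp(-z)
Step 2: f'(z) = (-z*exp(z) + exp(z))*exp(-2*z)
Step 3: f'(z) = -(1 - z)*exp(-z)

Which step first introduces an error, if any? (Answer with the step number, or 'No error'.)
Step 3

Step 3 is incorrect due to a sign flip.
The step shows: -(1 - z)*exp(-z)
The correct value should be: (1 - z)*exp(-z)

Explanation: The sign of the whole expression was flipped: the term (1 - z)*exp(-z) was incorrectly written as -(1 - z)*exp(-z)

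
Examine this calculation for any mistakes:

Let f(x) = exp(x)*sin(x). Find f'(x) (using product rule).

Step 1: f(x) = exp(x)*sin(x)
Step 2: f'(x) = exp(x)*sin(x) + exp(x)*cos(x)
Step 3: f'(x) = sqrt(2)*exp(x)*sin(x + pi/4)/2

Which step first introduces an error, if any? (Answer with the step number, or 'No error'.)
Step 3

Step 3 is incorrect due to a wrong exponent.
The step shows: sqrt(2)*exp(x)*sin(x + pi/4)/2
The correct value should be: sqrt(2)*exp(x)*sin(x + pi/4)

Explanation: The exponent 1/2 on 2 was incorrectly written as -1/2: the term sqrt(2)*exp(x)*sin(x + pi/4) was incorrectly written as sqrt(2)*exp(x)*sin(x + pi/4)/2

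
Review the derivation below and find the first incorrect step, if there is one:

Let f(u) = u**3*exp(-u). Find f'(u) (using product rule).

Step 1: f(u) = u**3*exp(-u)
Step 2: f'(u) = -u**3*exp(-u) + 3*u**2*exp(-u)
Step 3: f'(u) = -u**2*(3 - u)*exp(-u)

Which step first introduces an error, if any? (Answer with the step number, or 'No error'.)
Step 3

Step 3 is incorrect due to a sign flip.
The step shows: -u**2*(3 - u)*exp(-u)
The correct value should be: u**2*(3 - u)*exp(-u)

Explanation: The sign of the whole expression was flipped: the term u**2*(3 - u)*exp(-u) was incorrectly written as -u**2*(3 - u)*exp(-u)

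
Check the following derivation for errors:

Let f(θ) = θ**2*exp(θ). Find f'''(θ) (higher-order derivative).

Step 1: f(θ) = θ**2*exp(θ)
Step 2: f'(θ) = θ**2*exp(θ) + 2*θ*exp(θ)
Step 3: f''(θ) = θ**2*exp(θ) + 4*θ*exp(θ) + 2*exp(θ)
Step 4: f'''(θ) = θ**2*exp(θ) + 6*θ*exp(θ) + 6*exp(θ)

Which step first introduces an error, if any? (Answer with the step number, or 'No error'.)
No error

All steps in this derivation are correct.
The final answer f'''(θ) = θ**2*exp(θ) + 6*θ*exp(θ) + 6*exp(θ) is valid.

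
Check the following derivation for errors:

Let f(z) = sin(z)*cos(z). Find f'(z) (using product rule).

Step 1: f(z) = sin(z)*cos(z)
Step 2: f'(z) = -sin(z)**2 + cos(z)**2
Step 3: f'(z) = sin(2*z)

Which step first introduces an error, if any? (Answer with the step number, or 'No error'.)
Step 3

Step 3 is incorrect due to a wrong trig function.
The step shows: sin(2*z)
The correct value should be: cos(2*z)

Explanation: cos(2*z) was incorrectly written as sin(2*z): the term cos(2*z) was incorrectly written as sin(2*z)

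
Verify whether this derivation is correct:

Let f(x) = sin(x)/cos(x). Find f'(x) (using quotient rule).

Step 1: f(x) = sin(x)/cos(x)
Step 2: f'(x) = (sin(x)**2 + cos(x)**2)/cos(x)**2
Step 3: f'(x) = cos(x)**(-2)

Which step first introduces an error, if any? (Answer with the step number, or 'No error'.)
No error

All steps in this derivation are correct.
The final answer f'(x) = cos(x)**(-2) is valid.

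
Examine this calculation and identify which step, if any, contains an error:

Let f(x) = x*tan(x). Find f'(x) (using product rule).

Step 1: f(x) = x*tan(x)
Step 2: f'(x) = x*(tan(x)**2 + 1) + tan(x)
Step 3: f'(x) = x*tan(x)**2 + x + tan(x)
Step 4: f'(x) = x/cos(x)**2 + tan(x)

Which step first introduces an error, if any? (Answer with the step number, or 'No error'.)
No error

All steps in this derivation are correct.
The final answer f'(x) = x/cos(x)**2 + tan(x) is valid.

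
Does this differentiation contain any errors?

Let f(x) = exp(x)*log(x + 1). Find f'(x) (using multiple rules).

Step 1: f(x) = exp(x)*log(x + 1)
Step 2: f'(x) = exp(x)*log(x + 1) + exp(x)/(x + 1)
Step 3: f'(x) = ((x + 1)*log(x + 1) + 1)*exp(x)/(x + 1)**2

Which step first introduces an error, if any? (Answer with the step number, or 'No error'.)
Step 3

Step 3 is incorrect due to a wrong exponent.
The step shows: ((x + 1)*log(x + 1) + 1)*exp(x)/(x + 1)**2
The correct value should be: ((x + 1)*log(x + 1) + 1)*exp(x)/(x + 1)

Explanation: The exponent -1 on x + 1 was incorrectly written as -2: the term ((x + 1)*log(x + 1) + 1)*exp(x)/(x + 1) was incorrectly written as ((x + 1)*log(x + 1) + 1)*exp(x)/(x + 1)**2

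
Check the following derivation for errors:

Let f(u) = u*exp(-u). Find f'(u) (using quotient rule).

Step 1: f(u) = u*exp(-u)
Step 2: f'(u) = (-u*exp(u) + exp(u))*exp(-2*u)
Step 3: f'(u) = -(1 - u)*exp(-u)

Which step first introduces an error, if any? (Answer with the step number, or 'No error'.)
Step 3

Step 3 is incorrect due to a sign flip.
The step shows: -(1 - u)*exp(-u)
The correct value should be: (1 - u)*exp(-u)

Explanation: The sign of the whole expression was flipped: the term (1 - u)*exp(-u) was incorrectly written as -(1 - u)*exp(-u)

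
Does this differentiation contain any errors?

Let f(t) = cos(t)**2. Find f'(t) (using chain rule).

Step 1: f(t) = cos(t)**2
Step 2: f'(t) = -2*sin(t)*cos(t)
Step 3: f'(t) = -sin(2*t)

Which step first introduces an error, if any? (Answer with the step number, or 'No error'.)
No error

All steps in this derivation are correct.
The final answer f'(t) = -sin(2*t) is valid.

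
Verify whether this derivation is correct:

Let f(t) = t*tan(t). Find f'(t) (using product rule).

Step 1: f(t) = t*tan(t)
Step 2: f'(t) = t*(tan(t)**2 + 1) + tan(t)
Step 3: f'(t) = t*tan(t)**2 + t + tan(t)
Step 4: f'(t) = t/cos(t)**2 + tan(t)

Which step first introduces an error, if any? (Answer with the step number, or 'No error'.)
No error

All steps in this derivation are correct.
The final answer f'(t) = t/cos(t)**2 + tan(t) is valid.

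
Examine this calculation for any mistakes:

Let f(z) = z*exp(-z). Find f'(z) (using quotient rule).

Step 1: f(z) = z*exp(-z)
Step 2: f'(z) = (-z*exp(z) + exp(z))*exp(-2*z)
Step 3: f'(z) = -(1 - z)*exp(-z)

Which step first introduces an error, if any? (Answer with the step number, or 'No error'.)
Step 3

Step 3 is incorrect due to a sign flip.
The step shows: -(1 - z)*exp(-z)
The correct value should be: (1 - z)*exp(-z)

Explanation: The sign of the whole expression was flipped: the term (1 - z)*exp(-z) was incorrectly written as -(1 - z)*exp(-z)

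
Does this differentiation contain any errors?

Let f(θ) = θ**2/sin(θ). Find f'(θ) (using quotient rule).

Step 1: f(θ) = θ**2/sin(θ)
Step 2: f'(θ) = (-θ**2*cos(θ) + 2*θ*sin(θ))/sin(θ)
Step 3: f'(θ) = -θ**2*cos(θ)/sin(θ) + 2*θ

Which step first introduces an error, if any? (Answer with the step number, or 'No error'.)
Step 2

Step 2 is incorrect due to a wrong exponent.
The step shows: (-θ**2*cos(θ) + 2*θ*sin(θ))/sin(θ)
The correct value should be: (-θ**2*cos(θ) + 2*θ*sin(θ))/sin(θ)**2

Explanation: The exponent -2 on sin(θ) was incorrectly written as -1: the term (-θ**2*cos(θ) + 2*θ*sin(θ))/sin(θ)**2 was incorrectly written as (-θ**2*cos(θ) + 2*θ*sin(θ))/sin(θ)
The later steps are derived from this incorrect expression, so the error originates in Step 2.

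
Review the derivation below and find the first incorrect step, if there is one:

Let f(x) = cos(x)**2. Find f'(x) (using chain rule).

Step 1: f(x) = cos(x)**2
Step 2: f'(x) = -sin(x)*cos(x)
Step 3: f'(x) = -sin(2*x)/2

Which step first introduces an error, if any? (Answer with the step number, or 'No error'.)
Step 2

Step 2 is incorrect due to a wrong coefficient.
The step shows: -sin(x)*cos(x)
The correct value should be: -2*sin(x)*cos(x)

Explanation: The coefficient -2 was incorrectly written as -1: the term -2*sin(x)*cos(x) was incorrectly written as -sin(x)*cos(x)
The later steps are derived from this incorrect expression, so the error originates in Step 2.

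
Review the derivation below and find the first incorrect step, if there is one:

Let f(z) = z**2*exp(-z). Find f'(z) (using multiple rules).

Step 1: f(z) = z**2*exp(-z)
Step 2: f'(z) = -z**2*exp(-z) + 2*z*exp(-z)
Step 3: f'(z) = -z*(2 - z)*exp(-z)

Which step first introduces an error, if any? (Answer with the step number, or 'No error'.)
Step 3

Step 3 is incorrect due to a sign flip.
The step shows: -z*(2 - z)*exp(-z)
The correct value should be: z*(2 - z)*exp(-z)

Explanation: The sign of the whole expression was flipped: the term z*(2 - z)*exp(-z) was incorrectly written as -z*(2 - z)*exp(-z)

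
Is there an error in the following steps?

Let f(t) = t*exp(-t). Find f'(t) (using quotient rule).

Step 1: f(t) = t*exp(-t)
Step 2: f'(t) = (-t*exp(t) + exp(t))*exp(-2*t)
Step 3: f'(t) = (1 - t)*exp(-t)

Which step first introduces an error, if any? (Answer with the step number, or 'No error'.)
No error

All steps in this derivation are correct.
The final answer f'(t) = (1 - t)*exp(-t) is valid.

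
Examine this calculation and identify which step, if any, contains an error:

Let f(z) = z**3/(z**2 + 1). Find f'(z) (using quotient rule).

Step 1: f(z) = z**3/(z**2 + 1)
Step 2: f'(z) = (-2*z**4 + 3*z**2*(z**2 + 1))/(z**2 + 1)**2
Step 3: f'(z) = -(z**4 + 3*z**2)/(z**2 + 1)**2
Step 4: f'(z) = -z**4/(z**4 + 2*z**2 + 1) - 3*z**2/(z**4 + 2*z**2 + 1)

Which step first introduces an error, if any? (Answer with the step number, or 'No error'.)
Step 3

Step 3 is incorrect due to a sign flip.
The step shows: -(z**4 + 3*z**2)/(z**2 + 1)**2
The correct value should be: (z**4 + 3*z**2)/(z**2 + 1)**2

Explanation: The sign of the whole expression was flipped: the term (z**4 + 3*z**2)/(z**2 + 1)**2 was incorrectly written as -(z**4 + 3*z**2)/(z**2 + 1)**2
The later steps are derived from this incorrect expression, so the error originates in Step 3.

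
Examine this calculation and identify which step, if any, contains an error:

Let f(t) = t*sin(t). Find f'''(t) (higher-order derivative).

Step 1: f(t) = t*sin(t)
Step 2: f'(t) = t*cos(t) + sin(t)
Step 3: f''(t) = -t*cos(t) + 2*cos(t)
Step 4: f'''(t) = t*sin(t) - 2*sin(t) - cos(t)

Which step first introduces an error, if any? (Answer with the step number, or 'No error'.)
Step 3

Step 3 is incorrect due to a wrong trig function.
The step shows: -t*cos(t) + 2*cos(t)
The correct value should be: -t*sin(t) + 2*cos(t)

Explanation: sin(t) was incorrectly written as cos(t): the term -t*sin(t) was incorrectly written as -t*cos(t)
The later steps are derived from this incorrect expression, so the error originates in Step 3.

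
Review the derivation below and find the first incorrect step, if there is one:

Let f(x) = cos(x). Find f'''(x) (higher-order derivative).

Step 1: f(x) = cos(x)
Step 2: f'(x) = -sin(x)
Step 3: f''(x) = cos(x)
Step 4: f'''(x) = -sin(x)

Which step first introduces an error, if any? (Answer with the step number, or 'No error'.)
Step 3

Step 3 is incorrect due to a sign flip.
The step shows: cos(x)
The correct value should be: -cos(x)

Explanation: The sign of the whole expression was flipped: the term -cos(x) was incorrectly written as cos(x)
The later steps are derived from this incorrect expression, so the error originates in Step 3.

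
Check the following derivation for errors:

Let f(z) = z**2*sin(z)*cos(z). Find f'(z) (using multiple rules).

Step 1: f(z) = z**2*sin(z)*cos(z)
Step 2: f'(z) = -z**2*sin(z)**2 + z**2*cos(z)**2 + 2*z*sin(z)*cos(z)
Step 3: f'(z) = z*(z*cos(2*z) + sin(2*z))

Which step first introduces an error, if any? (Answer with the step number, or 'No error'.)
No error

All steps in this derivation are correct.
The final answer f'(z) = z*(z*cos(2*z) + sin(2*z)) is valid.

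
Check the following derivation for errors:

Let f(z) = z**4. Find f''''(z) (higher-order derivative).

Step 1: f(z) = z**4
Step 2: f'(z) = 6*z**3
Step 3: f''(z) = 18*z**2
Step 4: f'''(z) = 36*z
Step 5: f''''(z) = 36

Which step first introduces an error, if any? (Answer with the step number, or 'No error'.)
Step 2

Step 2 is incorrect due to a wrong coefficient.
The step shows: 6*z**3
The correct value should be: 4*z**3

Explanation: The coefficient 4 was incorrectly written as 6: the term 4*z**3 was incorrectly written as 6*z**3
The later steps are derived from this incorrect expression, so the error originates in Step 2.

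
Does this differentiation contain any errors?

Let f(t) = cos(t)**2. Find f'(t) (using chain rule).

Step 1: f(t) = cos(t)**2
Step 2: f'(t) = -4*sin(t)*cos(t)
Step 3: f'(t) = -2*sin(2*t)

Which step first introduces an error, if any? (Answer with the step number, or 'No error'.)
Step 2

Step 2 is incorrect due to a wrong coefficient.
The step shows: -4*sin(t)*cos(t)
The correct value should be: -2*sin(t)*cos(t)

Explanation: The coefficient -2 was incorrectly written as -4: the term -2*sin(t)*cos(t) was incorrectly written as -4*sin(t)*cos(t)
The later steps are derived from this incorrect expression, so the error originates in Step 2.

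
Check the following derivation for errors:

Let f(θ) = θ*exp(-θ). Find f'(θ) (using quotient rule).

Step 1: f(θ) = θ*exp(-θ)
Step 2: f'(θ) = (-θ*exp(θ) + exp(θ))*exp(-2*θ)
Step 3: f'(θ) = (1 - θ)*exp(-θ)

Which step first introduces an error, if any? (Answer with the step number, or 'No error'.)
No error

All steps in this derivation are correct.
The final answer f'(θ) = (1 - θ)*exp(-θ) is valid.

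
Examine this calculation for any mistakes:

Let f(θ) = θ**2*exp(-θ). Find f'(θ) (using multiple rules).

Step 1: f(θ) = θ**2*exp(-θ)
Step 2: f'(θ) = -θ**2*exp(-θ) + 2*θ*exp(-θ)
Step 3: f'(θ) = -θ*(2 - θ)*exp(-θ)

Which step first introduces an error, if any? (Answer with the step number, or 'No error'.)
Step 3

Step 3 is incorrect due to a sign flip.
The step shows: -θ*(2 - θ)*exp(-θ)
The correct value should be: θ*(2 - θ)*exp(-θ)

Explanation: The sign of the whole expression was flipped: the term θ*(2 - θ)*exp(-θ) was incorrectly written as -θ*(2 - θ)*exp(-θ)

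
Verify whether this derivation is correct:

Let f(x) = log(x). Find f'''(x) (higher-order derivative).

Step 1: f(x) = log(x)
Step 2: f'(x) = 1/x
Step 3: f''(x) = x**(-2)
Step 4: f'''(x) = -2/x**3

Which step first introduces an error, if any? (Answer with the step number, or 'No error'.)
Step 3

Step 3 is incorrect due to a sign flip.
The step shows: x**(-2)
The correct value should be: -1/x**2

Explanation: The sign of the whole expression was flipped: the term -1/x**2 was incorrectly written as x**(-2)
The later steps are derived from this incorrect expression, so the error originates in Step 3.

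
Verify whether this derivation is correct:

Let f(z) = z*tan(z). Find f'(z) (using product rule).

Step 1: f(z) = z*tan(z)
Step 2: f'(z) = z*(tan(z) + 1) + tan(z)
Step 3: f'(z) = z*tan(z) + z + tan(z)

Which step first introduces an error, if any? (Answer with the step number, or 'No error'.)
Step 2

Step 2 is incorrect due to a wrong exponent.
The step shows: z*(tan(z) + 1) + tan(z)
The correct value should be: z*(tan(z)**2 + 1) + tan(z)

Explanation: The exponent 2 on tan(z) was incorrectly written as 1: the term z*(tan(z)**2 + 1) was incorrectly written as z*(tan(z) + 1)
The later steps are derived from this incorrect expression, so the error originates in Step 2.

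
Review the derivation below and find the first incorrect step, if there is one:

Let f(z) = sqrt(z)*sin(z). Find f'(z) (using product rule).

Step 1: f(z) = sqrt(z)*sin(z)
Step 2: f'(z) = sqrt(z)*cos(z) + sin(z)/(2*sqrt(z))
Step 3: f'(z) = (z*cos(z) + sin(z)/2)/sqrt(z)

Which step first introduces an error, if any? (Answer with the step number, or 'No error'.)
No error

All steps in this derivation are correct.
The final answer f'(z) = (z*cos(z) + sin(z)/2)/sqrt(z) is valid.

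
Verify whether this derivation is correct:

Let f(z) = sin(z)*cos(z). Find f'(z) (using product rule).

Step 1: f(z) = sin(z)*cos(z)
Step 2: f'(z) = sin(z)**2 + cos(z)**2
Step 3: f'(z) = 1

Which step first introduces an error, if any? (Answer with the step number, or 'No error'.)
Step 2

Step 2 is incorrect due to a sign flip.
The step shows: sin(z)**2 + cos(z)**2
The correct value should be: -sin(z)**2 + cos(z)**2

Explanation: The sign of one term was flipped: the term -sin(z)**2 was incorrectly written as sin(z)**2
The later steps are derived from this incorrect expression, so the error originates in Step 2.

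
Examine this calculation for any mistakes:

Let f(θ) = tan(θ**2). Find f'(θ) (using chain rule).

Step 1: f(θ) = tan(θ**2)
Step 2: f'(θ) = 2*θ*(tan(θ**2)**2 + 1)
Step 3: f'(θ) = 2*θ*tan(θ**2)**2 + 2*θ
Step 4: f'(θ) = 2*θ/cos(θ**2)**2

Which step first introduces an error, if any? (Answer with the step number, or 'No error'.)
No error

All steps in this derivation are correct.
The final answer f'(θ) = 2*θ/cos(θ**2)**2 is valid.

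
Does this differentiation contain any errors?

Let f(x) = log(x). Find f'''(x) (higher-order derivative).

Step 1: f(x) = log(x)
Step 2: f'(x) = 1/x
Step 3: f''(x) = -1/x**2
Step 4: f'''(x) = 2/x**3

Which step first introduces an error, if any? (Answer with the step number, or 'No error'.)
No error

All steps in this derivation are correct.
The final answer f'''(x) = 2/x**3 is valid.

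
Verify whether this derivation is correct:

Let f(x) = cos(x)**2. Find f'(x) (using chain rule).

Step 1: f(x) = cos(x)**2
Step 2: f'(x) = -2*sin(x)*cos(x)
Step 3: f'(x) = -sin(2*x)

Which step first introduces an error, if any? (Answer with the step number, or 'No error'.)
No error

All steps in this derivation are correct.
The final answer f'(x) = -sin(2*x) is valid.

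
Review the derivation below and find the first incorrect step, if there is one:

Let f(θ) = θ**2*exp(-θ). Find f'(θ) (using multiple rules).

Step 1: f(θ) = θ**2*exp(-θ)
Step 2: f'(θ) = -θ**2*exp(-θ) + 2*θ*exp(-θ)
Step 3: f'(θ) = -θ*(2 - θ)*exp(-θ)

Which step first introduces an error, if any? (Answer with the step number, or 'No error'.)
Step 3

Step 3 is incorrect due to a sign flip.
The step shows: -θ*(2 - θ)*exp(-θ)
The correct value should be: θ*(2 - θ)*exp(-θ)

Explanation: The sign of the whole expression was flipped: the term θ*(2 - θ)*exp(-θ) was incorrectly written as -θ*(2 - θ)*exp(-θ)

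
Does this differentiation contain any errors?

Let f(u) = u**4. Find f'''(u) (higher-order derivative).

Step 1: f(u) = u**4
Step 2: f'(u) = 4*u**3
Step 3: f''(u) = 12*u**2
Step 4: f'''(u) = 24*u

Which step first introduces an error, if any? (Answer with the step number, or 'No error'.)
No error

All steps in this derivation are correct.
The final answer f'''(u) = 24*u is valid.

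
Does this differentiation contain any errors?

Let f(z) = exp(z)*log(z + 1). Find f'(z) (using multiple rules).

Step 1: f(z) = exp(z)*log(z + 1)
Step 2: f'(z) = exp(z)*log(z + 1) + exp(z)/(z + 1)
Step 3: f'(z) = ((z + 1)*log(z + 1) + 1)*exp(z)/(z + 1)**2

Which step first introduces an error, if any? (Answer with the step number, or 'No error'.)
Step 3

Step 3 is incorrect due to a wrong exponent.
The step shows: ((z + 1)*log(z + 1) + 1)*exp(z)/(z + 1)**2
The correct value should be: ((z + 1)*log(z + 1) + 1)*exp(z)/(z + 1)

Explanation: The exponent -1 on z + 1 was incorrectly written as -2: the term ((z + 1)*log(z + 1) + 1)*exp(z)/(z + 1) was incorrectly written as ((z + 1)*log(z + 1) + 1)*exp(z)/(z + 1)**2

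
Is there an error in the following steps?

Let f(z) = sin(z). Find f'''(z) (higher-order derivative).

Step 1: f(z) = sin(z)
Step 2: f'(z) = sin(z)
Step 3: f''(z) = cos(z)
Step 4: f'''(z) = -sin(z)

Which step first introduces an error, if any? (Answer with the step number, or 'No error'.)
Step 2

Step 2 is incorrect due to a wrong trig function.
The step shows: sin(z)
The correct value should be: cos(z)

Explanation: cos(z) was incorrectly written as sin(z): the term cos(z) was incorrectly written as sin(z)
The later steps are derived from this incorrect expression, so the error originates in Step 2.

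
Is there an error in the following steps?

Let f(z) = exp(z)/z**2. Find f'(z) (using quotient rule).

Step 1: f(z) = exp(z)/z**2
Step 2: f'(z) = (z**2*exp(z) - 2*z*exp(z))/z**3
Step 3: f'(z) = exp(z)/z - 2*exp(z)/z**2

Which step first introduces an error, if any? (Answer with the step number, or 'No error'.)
Step 2

Step 2 is incorrect due to a wrong exponent.
The step shows: (z**2*exp(z) - 2*z*exp(z))/z**3
The correct value should be: (z**2*exp(z) - 2*z*exp(z))/z**4

Explanation: The exponent -4 on z was incorrectly written as -3: the term (z**2*exp(z) - 2*z*exp(z))/z**4 was incorrectly written as (z**2*exp(z) - 2*z*exp(z))/z**3
The later steps are derived from this incorrect expression, so the error originates in Step 2.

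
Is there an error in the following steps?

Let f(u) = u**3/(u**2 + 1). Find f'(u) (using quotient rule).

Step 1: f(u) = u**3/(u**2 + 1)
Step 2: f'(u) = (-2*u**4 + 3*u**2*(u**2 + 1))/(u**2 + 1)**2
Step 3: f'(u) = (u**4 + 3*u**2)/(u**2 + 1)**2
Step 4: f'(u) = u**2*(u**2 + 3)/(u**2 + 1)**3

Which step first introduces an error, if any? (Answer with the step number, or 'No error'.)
Step 4

Step 4 is incorrect due to a wrong exponent.
The step shows: u**2*(u**2 + 3)/(u**2 + 1)**3
The correct value should be: u**2*(u**2 + 3)/(u**2 + 1)**2

Explanation: The exponent -2 on u**2 + 1 was incorrectly written as -3: the term u**2*(u**2 + 3)/(u**2 + 1)**2 was incorrectly written as u**2*(u**2 + 3)/(u**2 + 1)**3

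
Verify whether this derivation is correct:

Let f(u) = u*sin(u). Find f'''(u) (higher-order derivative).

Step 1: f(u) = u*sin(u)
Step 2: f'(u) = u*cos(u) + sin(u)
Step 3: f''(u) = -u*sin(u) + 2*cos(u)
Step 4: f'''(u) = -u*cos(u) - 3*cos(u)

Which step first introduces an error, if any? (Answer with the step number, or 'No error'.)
Step 4

Step 4 is incorrect due to a wrong trig function.
The step shows: -u*cos(u) - 3*cos(u)
The correct value should be: -u*cos(u) - 3*sin(u)

Explanation: sin(u) was incorrectly written as cos(u): the term -3*sin(u) was incorrectly written as -3*cos(u)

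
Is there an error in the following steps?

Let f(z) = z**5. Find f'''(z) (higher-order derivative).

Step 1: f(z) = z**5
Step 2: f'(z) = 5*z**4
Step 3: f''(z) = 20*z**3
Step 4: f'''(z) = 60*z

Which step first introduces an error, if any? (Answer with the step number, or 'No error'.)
Step 4

Step 4 is incorrect due to a wrong exponent.
The step shows: 60*z
The correct value should be: 60*z**2

Explanation: The exponent 2 on z was incorrectly written as 1: the term 60*z**2 was incorrectly written as 60*z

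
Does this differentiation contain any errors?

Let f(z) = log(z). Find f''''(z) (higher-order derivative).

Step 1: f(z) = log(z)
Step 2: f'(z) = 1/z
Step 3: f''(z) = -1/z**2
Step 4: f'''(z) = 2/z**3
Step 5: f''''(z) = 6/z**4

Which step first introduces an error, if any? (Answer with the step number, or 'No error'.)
Step 5

Step 5 is incorrect due to a sign flip.
The step shows: 6/z**4
The correct value should be: -6/z**4

Explanation: The sign of the whole expression was flipped: the term -6/z**4 was incorrectly written as 6/z**4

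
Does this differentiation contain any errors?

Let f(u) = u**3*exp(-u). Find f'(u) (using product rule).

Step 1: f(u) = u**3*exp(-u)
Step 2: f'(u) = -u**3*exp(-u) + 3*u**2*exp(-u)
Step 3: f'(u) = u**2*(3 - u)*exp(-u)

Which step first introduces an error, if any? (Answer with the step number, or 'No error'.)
No error

All steps in this derivation are correct.
The final answer f'(u) = u**2*(3 - u)*exp(-u) is valid.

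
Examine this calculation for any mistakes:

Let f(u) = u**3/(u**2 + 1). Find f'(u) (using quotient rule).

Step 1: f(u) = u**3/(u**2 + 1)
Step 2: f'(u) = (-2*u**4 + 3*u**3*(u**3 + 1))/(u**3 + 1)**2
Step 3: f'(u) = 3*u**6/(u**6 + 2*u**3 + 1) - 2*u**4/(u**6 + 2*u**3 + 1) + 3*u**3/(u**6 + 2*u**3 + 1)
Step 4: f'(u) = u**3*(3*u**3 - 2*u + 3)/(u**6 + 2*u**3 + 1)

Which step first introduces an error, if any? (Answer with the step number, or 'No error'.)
Step 2

Step 2 is incorrect due to a wrong exponent.
The step shows: (-2*u**4 + 3*u**3*(u**3 + 1))/(u**3 + 1)**2
The correct value should be: (-2*u**4 + 3*u**2*(u**2 + 1))/(u**2 + 1)**2

Explanation: The exponent 2 on u was incorrectly written as 3: the term (-2*u**4 + 3*u**2*(u**2 + 1))/(u**2 + 1)**2 was incorrectly written as (-2*u**4 + 3*u**3*(u**3 + 1))/(u**3 + 1)**2
The later steps are derived from this incorrect expression, so the error originates in Step 2.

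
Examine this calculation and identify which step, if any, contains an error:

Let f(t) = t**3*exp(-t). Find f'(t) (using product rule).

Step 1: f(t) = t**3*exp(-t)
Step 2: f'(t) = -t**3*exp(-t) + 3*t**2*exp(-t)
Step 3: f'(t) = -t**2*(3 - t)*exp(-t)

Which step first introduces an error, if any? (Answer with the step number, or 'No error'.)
Step 3

Step 3 is incorrect due to a sign flip.
The step shows: -t**2*(3 - t)*exp(-t)
The correct value should be: t**2*(3 - t)*exp(-t)

Explanation: The sign of the whole expression was flipped: the term t**2*(3 - t)*exp(-t) was incorrectly written as -t**2*(3 - t)*exp(-t)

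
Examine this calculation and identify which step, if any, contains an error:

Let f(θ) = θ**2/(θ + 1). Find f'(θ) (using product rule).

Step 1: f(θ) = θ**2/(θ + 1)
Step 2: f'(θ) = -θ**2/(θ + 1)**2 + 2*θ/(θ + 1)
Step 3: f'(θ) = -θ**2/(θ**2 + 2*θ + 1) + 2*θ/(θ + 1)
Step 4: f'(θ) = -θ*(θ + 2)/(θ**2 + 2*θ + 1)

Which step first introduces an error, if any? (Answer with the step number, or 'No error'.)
Step 4

Step 4 is incorrect due to a sign flip.
The step shows: -θ*(θ + 2)/(θ**2 + 2*θ + 1)
The correct value should be: θ*(θ + 2)/(θ**2 + 2*θ + 1)

Explanation: The sign of the whole expression was flipped: the term θ*(θ + 2)/(θ**2 + 2*θ + 1) was incorrectly written as -θ*(θ + 2)/(θ**2 + 2*θ + 1)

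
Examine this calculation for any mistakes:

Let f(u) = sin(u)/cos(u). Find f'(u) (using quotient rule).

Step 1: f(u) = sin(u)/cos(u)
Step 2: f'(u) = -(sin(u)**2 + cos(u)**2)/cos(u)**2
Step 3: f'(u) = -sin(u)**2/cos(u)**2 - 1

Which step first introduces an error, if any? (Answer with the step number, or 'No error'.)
Step 2

Step 2 is incorrect due to a sign flip.
The step shows: -(sin(u)**2 + cos(u)**2)/cos(u)**2
The correct value should be: (sin(u)**2 + cos(u)**2)/cos(u)**2

Explanation: The sign of the whole expression was flipped: the term (sin(u)**2 + cos(u)**2)/cos(u)**2 was incorrectly written as -(sin(u)**2 + cos(u)**2)/cos(u)**2
The later steps are derived from this incorrect expression, so the error originates in Step 2.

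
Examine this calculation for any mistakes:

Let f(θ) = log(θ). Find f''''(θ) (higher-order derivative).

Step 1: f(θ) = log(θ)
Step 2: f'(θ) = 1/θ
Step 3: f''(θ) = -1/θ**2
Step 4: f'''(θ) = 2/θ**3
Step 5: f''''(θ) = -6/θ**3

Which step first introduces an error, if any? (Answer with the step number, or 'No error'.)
Step 5

Step 5 is incorrect due to a wrong exponent.
The step shows: -6/θ**3
The correct value should be: -6/θ**4

Explanation: The exponent -4 on θ was incorrectly written as -3: the term -6/θ**4 was incorrectly written as -6/θ**3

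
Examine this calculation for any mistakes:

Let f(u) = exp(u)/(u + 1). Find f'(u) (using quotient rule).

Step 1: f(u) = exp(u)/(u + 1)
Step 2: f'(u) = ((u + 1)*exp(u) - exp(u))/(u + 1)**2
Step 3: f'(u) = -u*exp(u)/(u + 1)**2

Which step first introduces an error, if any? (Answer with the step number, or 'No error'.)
Step 3

Step 3 is incorrect due to a sign flip.
The step shows: -u*exp(u)/(u + 1)**2
The correct value should be: u*exp(u)/(u + 1)**2

Explanation: The sign of the whole expression was flipped: the term u*exp(u)/(u + 1)**2 was incorrectly written as -u*exp(u)/(u + 1)**2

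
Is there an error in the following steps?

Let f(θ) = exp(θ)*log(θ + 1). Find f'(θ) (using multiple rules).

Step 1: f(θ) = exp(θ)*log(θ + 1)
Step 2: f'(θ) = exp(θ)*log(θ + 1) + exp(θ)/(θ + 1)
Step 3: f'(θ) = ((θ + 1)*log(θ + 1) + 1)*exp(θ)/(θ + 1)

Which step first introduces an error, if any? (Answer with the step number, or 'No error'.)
No error

All steps in this derivation are correct.
The final answer f'(θ) = ((θ + 1)*log(θ + 1) + 1)*exp(θ)/(θ + 1) is valid.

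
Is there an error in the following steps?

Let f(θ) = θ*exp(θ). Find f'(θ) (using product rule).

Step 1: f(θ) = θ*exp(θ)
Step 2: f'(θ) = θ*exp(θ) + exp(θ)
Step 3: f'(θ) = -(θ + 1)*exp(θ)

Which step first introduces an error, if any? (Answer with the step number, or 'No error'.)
Step 3

Step 3 is incorrect due to a sign flip.
The step shows: -(θ + 1)*exp(θ)
The correct value should be: (θ + 1)*exp(θ)

Explanation: The sign of the whole expression was flipped: the term (θ + 1)*exp(θ) was incorrectly written as -(θ + 1)*exp(θ)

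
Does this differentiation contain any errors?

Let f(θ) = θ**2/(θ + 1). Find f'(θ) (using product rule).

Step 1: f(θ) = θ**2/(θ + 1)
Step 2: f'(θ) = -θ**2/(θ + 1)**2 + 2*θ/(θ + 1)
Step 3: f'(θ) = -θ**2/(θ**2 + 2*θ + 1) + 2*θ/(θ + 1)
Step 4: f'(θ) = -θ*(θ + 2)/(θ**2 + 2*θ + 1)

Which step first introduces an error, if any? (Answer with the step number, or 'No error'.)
Step 4

Step 4 is incorrect due to a sign flip.
The step shows: -θ*(θ + 2)/(θ**2 + 2*θ + 1)
The correct value should be: θ*(θ + 2)/(θ**2 + 2*θ + 1)

Explanation: The sign of the whole expression was flipped: the term θ*(θ + 2)/(θ**2 + 2*θ + 1) was incorrectly written as -θ*(θ + 2)/(θ**2 + 2*θ + 1)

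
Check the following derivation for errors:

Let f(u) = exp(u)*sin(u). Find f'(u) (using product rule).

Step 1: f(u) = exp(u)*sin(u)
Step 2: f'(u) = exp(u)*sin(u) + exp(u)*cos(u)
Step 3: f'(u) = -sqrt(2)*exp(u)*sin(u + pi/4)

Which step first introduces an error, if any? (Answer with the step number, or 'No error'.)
Step 3

Step 3 is incorrect due to a sign flip.
The step shows: -sqrt(2)*exp(u)*sin(u + pi/4)
The correct value should be: sqrt(2)*exp(u)*sin(u + pi/4)

Explanation: The sign of the whole expression was flipped: the term sqrt(2)*exp(u)*sin(u + pi/4) was incorrectly written as -sqrt(2)*exp(u)*sin(u + pi/4)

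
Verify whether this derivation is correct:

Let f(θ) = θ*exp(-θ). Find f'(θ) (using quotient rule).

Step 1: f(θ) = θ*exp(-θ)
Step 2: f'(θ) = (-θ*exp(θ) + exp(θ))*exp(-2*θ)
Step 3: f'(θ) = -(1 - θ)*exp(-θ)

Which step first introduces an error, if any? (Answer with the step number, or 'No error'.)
Step 3

Step 3 is incorrect due to a sign flip.
The step shows: -(1 - θ)*exp(-θ)
The correct value should be: (1 - θ)*exp(-θ)

Explanation: The sign of the whole expression was flipped: the term (1 - θ)*exp(-θ) was incorrectly written as -(1 - θ)*exp(-θ)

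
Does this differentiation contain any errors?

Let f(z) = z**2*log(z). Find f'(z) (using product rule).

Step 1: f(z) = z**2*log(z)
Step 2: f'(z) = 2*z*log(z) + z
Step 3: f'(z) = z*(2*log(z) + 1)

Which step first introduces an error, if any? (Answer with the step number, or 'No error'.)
No error

All steps in this derivation are correct.
The final answer f'(z) = z*(2*log(z) + 1) is valid.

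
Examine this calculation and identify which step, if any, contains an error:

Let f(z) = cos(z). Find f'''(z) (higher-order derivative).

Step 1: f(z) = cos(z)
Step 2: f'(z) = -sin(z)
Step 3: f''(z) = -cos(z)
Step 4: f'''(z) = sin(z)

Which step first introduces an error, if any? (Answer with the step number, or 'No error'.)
No error

All steps in this derivation are correct.
The final answer f'''(z) = sin(z) is valid.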